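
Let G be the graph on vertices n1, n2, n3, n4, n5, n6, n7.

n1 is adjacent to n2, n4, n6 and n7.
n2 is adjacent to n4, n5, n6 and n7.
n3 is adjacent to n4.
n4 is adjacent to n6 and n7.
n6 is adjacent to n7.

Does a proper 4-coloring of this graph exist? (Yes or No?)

n1, n2, n4, n6, n7 are pairwise adjacent (a clique of size 5), so at least 5 colors are needed.
So 4 colors are not enough.

No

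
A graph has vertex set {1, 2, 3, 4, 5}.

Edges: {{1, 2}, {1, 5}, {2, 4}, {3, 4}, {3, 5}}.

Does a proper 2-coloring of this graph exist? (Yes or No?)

No

The cycle 4-2-1-5-3-4 has odd length 5, so it cannot be 2-colored; at least 3 colors are needed.
So 2 colors are not enough.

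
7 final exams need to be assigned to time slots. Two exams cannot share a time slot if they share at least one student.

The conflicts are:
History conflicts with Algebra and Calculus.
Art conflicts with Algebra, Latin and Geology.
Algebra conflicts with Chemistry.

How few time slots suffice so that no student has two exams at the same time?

2

History and Algebra conflict, so at least 2 time slots are needed.
Using 2 time slots: History=2, Art=2, Algebra=1, Chemistry=2, Latin=1, Geology=1, Calculus=1. Each listed conflict is separated.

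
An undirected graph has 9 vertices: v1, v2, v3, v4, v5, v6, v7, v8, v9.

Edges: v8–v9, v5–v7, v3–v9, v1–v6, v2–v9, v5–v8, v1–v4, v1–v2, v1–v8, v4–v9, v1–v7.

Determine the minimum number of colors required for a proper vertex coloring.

2

v2 and v9 are adjacent, so at least 2 colors are needed.
2 colors suffice: color red → {v1, v5, v9}; color blue → {v2, v3, v4, v6, v7, v8}. No two adjacent vertices share a color.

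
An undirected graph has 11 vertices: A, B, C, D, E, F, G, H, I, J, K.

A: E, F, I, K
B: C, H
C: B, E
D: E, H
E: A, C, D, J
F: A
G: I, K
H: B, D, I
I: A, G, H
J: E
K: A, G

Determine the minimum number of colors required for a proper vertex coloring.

The cycle H-I-A-E-D-H has odd length 5, so it cannot be 2-colored; at least 3 colors are needed.
One proper 3-coloring: A=1, B=2, C=1, D=3, E=2, F=2, G=1, H=1, I=2, J=1, K=2. Each edge has distinct colors on its endpoints.

3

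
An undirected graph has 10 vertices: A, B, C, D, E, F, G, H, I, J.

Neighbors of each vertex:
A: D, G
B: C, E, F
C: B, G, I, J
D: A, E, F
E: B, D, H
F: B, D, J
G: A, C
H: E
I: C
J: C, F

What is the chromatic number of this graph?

C and I are adjacent, so at least 2 colors are needed.
One proper 2-coloring: A=1, B=2, C=1, D=2, E=1, F=1, G=2, H=2, I=2, J=2. Each edge has distinct colors on its endpoints.

2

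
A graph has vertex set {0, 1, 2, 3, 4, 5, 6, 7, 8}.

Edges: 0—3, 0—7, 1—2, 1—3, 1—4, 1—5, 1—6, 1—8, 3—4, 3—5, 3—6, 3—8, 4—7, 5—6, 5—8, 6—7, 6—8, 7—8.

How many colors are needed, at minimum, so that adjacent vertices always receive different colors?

1, 3, 5, 6, 8 are pairwise adjacent (a clique of size 5), so at least 5 colors are needed.
5 colors suffice: color red → {1, 7}; color blue → {2, 3}; color green → {0, 4, 8}; color yellow → {6}; color purple → {5}. No two adjacent vertices share a color.

5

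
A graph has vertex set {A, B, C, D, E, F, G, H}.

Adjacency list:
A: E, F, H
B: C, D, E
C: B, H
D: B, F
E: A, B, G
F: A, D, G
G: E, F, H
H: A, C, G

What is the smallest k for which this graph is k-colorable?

The cycle F-A-E-B-D-F has odd length 5, so it cannot be 2-colored; at least 3 colors are needed.
3 colors suffice: color 1 → {E, F, H}; color 2 → {A, B, G}; color 3 → {C, D}. Every edge joins two different colors.

3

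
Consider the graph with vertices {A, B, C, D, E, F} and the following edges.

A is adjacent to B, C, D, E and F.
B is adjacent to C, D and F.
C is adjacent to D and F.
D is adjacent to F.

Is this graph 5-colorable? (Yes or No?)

The chromatic number is 5. A, B, C, D, F form a clique, so at least 5 colors are needed.
5 colors suffice: color red → {A}; color blue → {B, E}; color green → {F}; color yellow → {C}; color purple → {D}.
That is already a proper 5-coloring.

Yes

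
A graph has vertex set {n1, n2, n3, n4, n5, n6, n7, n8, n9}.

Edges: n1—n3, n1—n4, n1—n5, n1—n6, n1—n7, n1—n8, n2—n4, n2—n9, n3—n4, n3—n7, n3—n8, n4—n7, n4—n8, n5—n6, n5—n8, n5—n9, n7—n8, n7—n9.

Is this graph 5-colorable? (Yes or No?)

Yes

The chromatic number is 5. n1, n3, n4, n7, n8 form a clique, so at least 5 colors are needed.
5 colors suffice: color red → {n1, n9}; color blue → {n2, n6, n8}; color green → {n5, n7}; color yellow → {n4}; color purple → {n3}.
That is already a proper 5-coloring.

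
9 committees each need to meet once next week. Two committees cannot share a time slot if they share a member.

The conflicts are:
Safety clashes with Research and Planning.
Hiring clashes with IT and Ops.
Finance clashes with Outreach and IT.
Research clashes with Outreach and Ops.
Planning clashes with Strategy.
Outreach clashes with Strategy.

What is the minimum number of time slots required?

The cycle Research-Safety-Planning-Strategy-Outreach-Research has odd length 5, so it cannot be 2-colored; at least 3 time slots are needed.
3 time slots suffice: time slot 1 → {Planning, Outreach, IT, Ops}; time slot 2 → {Hiring, Finance, Research, Strategy}; time slot 3 → {Safety}. No two conflicting committees share a time slot.

3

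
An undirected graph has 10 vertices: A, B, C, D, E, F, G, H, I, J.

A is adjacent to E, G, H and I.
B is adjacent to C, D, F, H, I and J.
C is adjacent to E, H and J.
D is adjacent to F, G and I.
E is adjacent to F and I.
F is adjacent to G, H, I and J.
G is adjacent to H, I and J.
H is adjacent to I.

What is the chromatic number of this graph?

B, D, F, I are pairwise adjacent (a clique of size 4), so at least 4 colors are needed.
4 colors suffice: color 1 → {C, I}; color 2 → {A, F}; color 3 → {B, E, G}; color 4 → {D, H, J}. Each edge has distinct colors on its endpoints.

4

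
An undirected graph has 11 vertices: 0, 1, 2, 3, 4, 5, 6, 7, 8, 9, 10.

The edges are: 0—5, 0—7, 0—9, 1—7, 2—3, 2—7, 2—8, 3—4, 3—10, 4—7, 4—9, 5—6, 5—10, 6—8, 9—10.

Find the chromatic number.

4 and 9 are adjacent, so at least 2 colors are needed.
2 colors suffice: color a → {3, 5, 7, 8, 9}; color b → {0, 1, 2, 4, 6, 10}. Every edge joins two different colors.

2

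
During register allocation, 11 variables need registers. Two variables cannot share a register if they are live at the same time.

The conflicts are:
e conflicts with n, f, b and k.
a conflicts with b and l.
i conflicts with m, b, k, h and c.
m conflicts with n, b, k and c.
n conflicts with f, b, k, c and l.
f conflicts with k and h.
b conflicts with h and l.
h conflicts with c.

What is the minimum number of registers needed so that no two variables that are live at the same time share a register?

e, n, f, k pairwise conflict, so at least 4 registers are needed.
4 registers suffice: register 1 → {a, i, n}; register 2 → {b, k, c}; register 3 → {m, f, l}; register 4 → {e, h}. No two conflicting variables share a register.

4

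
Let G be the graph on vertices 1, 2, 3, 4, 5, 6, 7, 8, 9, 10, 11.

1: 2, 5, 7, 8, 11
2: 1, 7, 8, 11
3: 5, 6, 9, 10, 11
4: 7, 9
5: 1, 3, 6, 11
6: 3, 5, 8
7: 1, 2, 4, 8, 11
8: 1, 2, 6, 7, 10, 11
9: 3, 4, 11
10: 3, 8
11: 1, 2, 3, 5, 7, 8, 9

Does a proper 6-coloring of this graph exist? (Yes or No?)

The chromatic number is 5. 1, 2, 7, 8, 11 are pairwise adjacent (a clique of size 5), so at least 5 colors are needed.
5 colors suffice: color a → {4, 6, 10, 11}; color b → {3, 8}; color c → {5, 7, 9}; color d → {1}; color e → {2}.
Since 6 ≥ 5, a proper 6-coloring certainly exists.

Yes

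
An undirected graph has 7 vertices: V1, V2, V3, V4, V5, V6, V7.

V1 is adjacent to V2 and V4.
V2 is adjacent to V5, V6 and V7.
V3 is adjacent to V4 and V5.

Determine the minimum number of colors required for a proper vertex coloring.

The cycle V4-V1-V2-V5-V3-V4 has odd length 5, so it cannot be 2-colored; at least 3 colors are needed.
A valid assignment using 3 colors: V1=3, V2=1, V3=1, V4=2, V5=2, V6=2, V7=2. No two adjacent vertices share a color.

3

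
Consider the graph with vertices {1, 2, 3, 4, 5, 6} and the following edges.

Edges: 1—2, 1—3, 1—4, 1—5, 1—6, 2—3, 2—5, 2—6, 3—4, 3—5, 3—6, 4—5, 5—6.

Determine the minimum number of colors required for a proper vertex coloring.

5

1, 2, 3, 5, 6 are pairwise adjacent (a clique of size 5), so at least 5 colors are needed.
One proper 5-coloring: 1=c, 2=e, 3=a, 4=d, 5=b, 6=d. Every edge joins two different colors.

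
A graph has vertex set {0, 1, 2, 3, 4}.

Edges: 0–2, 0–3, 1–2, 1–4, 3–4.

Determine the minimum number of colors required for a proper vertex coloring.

3

The cycle 4-1-2-0-3-4 has odd length 5, so it cannot be 2-colored; at least 3 colors are needed.
3 colors suffice: color red → {2, 3}; color blue → {0, 4}; color green → {1}. Every edge joins two different colors.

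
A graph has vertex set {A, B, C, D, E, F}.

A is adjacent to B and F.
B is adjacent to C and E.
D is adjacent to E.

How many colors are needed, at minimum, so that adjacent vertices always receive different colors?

2

A and B are adjacent, so at least 2 colors are needed.
A valid assignment using 2 colors: A=blue, B=red, C=blue, D=red, E=blue, F=red. No two adjacent vertices share a color.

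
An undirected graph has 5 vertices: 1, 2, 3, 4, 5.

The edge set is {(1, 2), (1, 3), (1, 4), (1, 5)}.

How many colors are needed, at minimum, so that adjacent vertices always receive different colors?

1 and 4 are adjacent, so at least 2 colors are needed.
One proper 2-coloring: 1=a, 2=b, 3=b, 4=b, 5=b. Every edge joins two different colors.

2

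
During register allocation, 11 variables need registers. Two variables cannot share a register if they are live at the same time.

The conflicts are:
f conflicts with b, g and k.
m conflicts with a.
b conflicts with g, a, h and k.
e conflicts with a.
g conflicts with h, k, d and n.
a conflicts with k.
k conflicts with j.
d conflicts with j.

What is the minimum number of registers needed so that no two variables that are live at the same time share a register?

f, b, g, k pairwise conflict, so at least 4 registers are needed.
Using 4 registers: f=4, m=2, b=2, e=2, g=1, a=1, h=3, k=3, d=2, j=1, n=2. No two conflicting variables share a register.

4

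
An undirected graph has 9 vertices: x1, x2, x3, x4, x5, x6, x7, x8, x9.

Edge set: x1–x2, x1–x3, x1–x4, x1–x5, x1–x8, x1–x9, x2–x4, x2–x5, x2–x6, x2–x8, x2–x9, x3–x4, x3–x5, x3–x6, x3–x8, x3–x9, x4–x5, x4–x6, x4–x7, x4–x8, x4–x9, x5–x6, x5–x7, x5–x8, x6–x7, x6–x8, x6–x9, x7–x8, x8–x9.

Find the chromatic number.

5

x4, x5, x6, x7, x8 are mutually adjacent (a clique of size 5), so at least 5 colors are needed.
5 colors suffice: color 1 → {x4}; color 2 → {x8}; color 3 → {x1, x6}; color 4 → {x5, x9}; color 5 → {x2, x3, x7}. No two adjacent vertices share a color.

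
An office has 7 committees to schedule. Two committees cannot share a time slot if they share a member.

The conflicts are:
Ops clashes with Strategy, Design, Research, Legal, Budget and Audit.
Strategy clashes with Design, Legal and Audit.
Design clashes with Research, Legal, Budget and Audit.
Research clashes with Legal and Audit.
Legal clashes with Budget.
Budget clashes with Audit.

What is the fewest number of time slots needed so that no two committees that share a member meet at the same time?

Ops, Design, Research, Audit all conflict with each other, so at least 4 time slots are needed.
4 time slots suffice: time slot 1 → {Ops}; time slot 2 → {Design}; time slot 3 → {Legal, Audit}; time slot 4 → {Strategy, Research, Budget}. Each listed conflict is separated.

4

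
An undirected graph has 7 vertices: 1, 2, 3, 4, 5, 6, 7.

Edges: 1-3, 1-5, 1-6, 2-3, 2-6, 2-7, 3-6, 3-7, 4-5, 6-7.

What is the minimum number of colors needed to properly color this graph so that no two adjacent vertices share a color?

2, 3, 6, 7 form a clique, so at least 4 colors are needed.
4 colors suffice: color a → {3, 5}; color b → {4, 6}; color c → {1, 2}; color d → {7}. Each edge has distinct colors on its endpoints.

4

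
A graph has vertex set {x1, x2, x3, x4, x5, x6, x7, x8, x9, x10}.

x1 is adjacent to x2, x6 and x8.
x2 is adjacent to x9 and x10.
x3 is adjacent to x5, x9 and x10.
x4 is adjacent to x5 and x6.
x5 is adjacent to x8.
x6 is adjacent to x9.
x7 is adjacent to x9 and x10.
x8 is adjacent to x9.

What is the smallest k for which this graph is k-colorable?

3

The cycle x5-x8-x1-x6-x4-x5 has odd length 5, so it cannot be 2-colored; at least 3 colors are needed.
One proper 3-coloring: x1=1, x2=2, x3=2, x4=3, x5=1, x6=2, x7=2, x8=2, x9=1, x10=1. No two adjacent vertices share a color.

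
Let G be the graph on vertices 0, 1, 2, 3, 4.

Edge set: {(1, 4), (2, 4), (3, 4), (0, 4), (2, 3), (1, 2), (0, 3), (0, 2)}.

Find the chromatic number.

4

0, 2, 3, 4 are mutually adjacent (a clique of size 4), so at least 4 colors are needed.
One proper 4-coloring: 0=d, 1=c, 2=a, 3=c, 4=b. Each edge has distinct colors on its endpoints.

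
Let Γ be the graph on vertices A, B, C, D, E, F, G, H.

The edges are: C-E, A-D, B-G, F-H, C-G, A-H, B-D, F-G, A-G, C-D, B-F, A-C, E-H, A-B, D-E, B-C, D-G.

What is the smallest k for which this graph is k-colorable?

A, B, C, D, G are mutually adjacent (a clique of size 5), so at least 5 colors are needed.
A valid assignment using 5 colors: A=3, B=2, C=1, D=5, E=3, F=1, G=4, H=2. Each edge has distinct colors on its endpoints.

5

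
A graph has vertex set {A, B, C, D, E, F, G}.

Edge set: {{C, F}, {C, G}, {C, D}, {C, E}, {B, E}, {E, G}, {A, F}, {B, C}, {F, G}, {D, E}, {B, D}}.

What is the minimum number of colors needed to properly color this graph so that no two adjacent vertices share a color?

4

B, C, D, E are pairwise adjacent (a clique of size 4), so at least 4 colors are needed.
A valid assignment using 4 colors: A=1, B=3, C=1, D=4, E=2, F=2, G=3. Every edge joins two different colors.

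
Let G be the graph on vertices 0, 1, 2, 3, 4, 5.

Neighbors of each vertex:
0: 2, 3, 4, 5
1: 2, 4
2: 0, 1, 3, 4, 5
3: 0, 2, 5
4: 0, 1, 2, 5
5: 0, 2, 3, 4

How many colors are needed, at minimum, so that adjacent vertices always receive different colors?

4

0, 2, 3, 5 are mutually adjacent (a clique of size 4), so at least 4 colors are needed.
A valid assignment using 4 colors: 0=blue, 1=blue, 2=red, 3=yellow, 4=yellow, 5=green. Each edge has distinct colors on its endpoints.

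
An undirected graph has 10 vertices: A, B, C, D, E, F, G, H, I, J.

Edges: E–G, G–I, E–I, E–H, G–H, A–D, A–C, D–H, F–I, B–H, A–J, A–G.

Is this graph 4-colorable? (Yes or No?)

Yes

The chromatic number is 3. E, G, I are mutually adjacent, so at least 3 colors are needed.
3 colors suffice: color 1 → {B, C, D, F, G, J}; color 2 → {A, H, I}; color 3 → {E}.
Since 4 ≥ 3, a proper 4-coloring certainly exists.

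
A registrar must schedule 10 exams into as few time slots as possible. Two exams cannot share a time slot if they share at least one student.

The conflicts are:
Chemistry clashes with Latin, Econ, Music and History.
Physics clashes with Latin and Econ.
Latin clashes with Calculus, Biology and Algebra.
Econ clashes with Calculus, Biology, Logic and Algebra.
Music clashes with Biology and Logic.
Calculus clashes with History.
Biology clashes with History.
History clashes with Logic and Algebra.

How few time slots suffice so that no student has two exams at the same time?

2

Music and Logic conflict, so at least 2 time slots are needed.
Using 2 time slots: Chemistry=2, Physics=2, Latin=1, Econ=1, Music=1, Calculus=2, Biology=2, History=1, Logic=2, Algebra=2. Every pair that conflicts lands in different time slots.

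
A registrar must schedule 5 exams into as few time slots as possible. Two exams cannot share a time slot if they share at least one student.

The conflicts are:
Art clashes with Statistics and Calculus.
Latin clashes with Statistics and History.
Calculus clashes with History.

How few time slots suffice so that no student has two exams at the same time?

3

The cycle Art-Statistics-Latin-History-Calculus-Art has odd length 5, so it cannot be 2-colored; at least 3 time slots are needed.
3 time slots suffice: time slot 1 → {Latin, Calculus}; time slot 2 → {Art, History}; time slot 3 → {Statistics}. Each listed conflict is separated.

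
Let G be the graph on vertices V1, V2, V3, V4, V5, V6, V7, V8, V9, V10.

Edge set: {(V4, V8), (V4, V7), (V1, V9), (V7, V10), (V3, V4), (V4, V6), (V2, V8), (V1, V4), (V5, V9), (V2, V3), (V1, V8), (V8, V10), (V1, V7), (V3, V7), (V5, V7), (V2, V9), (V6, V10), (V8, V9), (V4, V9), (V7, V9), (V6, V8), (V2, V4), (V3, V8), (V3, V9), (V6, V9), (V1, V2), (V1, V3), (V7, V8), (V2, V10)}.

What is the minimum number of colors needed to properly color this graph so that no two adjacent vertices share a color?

6

V1, V2, V3, V4, V8, V9 form a clique, so at least 6 colors are needed.
6 colors suffice: color 1 → {V5, V8}; color 2 → {V9, V10}; color 3 → {V4}; color 4 → {V2, V6, V7}; color 5 → {V1}; color 6 → {V3}. No two adjacent vertices share a color.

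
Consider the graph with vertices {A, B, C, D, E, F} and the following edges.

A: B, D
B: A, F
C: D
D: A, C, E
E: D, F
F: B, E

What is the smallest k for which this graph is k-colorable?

The cycle B-A-D-E-F-B has odd length 5, so it cannot be 2-colored; at least 3 colors are needed.
3 colors suffice: color 1 → {D, F}; color 2 → {A, C, E}; color 3 → {B}. Each edge has distinct colors on its endpoints.

3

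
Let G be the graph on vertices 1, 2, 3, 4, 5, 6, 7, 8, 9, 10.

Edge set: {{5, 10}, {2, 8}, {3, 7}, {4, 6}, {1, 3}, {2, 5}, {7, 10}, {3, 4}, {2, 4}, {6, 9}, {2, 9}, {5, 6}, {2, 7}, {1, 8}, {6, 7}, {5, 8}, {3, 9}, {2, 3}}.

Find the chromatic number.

2, 3, 4 are mutually adjacent, so at least 3 colors are needed.
A valid assignment using 3 colors: 1=a, 2=a, 3=b, 4=c, 5=b, 6=a, 7=c, 8=c, 9=c, 10=a. No two adjacent vertices share a color.

3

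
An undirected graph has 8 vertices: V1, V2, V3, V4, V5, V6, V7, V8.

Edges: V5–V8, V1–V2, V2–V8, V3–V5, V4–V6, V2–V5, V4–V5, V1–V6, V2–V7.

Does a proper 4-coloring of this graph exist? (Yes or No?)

Yes

The chromatic number is 3. V2, V5, V8 are mutually adjacent, so at least 3 colors are needed.
One proper 3-coloring: V1=2, V2=1, V3=1, V4=1, V5=2, V6=3, V7=2, V8=3.
Since 4 ≥ 3, a proper 4-coloring certainly exists.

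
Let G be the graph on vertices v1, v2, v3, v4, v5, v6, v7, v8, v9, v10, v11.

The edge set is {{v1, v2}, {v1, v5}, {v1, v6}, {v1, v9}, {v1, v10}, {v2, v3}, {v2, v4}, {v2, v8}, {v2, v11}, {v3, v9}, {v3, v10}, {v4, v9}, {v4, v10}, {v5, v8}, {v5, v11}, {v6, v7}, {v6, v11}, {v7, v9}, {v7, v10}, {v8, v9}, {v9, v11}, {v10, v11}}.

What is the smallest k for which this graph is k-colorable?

2

v9 and v11 are adjacent, so at least 2 colors are needed.
One proper 2-coloring: v1=B, v2=R, v3=B, v4=B, v5=R, v6=R, v7=B, v8=B, v9=R, v10=R, v11=B. No two adjacent vertices share a color.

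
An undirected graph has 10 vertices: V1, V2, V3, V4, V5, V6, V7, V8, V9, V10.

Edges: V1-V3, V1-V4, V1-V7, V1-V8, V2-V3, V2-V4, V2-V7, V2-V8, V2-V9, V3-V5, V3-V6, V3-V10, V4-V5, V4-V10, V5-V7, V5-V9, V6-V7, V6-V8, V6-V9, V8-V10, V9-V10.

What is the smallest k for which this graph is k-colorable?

2

V1 and V4 are adjacent, so at least 2 colors are needed.
2 colors suffice: V1=R, V2=R, V3=B, V4=B, V5=R, V6=R, V7=B, V8=B, V9=B, V10=R. Every edge joins two different colors.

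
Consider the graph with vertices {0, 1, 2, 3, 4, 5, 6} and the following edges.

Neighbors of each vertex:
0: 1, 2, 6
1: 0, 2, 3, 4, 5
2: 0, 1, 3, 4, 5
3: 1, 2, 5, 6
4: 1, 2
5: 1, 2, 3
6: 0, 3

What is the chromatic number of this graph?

4

1, 2, 3, 5 are mutually adjacent (a clique of size 4), so at least 4 colors are needed.
4 colors suffice: color red → {1, 6}; color blue → {2}; color green → {0, 3, 4}; color yellow → {5}. No two adjacent vertices share a color.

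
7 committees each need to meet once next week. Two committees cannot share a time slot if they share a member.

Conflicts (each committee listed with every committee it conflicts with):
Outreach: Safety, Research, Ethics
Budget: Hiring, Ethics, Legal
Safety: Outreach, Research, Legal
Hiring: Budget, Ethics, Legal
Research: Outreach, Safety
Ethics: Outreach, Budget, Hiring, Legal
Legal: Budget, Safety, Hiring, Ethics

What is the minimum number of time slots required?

4

Budget, Hiring, Ethics, Legal pairwise conflict, so at least 4 time slots are needed.
4 time slots suffice: Outreach=2, Budget=4, Safety=1, Hiring=3, Research=3, Ethics=1, Legal=2. Every pair that conflicts lands in different time slots.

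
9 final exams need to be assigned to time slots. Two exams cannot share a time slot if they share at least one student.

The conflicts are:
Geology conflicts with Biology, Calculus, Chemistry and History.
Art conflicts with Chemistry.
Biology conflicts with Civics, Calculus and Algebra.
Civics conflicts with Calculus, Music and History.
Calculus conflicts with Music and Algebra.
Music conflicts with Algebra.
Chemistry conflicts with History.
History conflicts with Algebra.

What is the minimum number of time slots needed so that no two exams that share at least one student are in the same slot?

Civics, Calculus, Music all conflict with each other, so at least 3 time slots are needed.
3 time slots suffice: time slot 1 → {Art, Calculus, History}; time slot 2 → {Geology, Civics, Algebra}; time slot 3 → {Biology, Music, Chemistry}. Every pair that conflicts lands in different time slots.

3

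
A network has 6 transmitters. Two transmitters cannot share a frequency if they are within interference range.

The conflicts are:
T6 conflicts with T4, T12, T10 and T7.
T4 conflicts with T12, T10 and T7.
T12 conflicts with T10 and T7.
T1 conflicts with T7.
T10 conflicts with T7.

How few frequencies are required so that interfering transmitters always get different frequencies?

5

T6, T4, T12, T10, T7 all conflict with each other, so at least 5 frequencies are needed.
Using 5 frequencies: T6=2, T4=3, T12=5, T1=2, T10=4, T7=1. No two conflicting transmitters share a frequency.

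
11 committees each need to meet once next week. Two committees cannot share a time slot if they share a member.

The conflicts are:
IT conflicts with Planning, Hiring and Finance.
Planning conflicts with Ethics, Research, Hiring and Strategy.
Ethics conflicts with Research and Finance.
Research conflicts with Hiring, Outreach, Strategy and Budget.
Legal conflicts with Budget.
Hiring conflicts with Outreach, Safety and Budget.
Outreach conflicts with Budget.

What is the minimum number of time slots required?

Research, Hiring, Outreach, Budget all conflict with each other, so at least 4 time slots are needed.
4 time slots suffice: time slot 1 → {IT, Research, Legal, Safety}; time slot 2 → {Ethics, Hiring, Strategy}; time slot 3 → {Planning, Finance, Budget}; time slot 4 → {Outreach}. No two conflicting committees share a time slot.

4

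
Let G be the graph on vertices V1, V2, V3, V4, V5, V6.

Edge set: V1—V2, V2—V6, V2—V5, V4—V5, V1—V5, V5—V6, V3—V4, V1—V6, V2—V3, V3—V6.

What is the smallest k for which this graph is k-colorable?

4

V1, V2, V5, V6 form a clique, so at least 4 colors are needed.
4 colors suffice: color R → {V2, V4}; color B → {V3, V5}; color G → {V6}; color Y → {V1}. Every edge joins two different colors.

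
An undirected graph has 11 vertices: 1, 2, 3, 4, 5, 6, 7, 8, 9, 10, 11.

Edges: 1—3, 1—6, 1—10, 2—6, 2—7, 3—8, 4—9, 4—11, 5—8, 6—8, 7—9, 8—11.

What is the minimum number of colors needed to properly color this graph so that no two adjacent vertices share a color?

3

The cycle 2-7-9-4-11-8-6-2 has odd length 7, so it cannot be 2-colored; at least 3 colors are needed.
A valid assignment using 3 colors: 1=red, 2=red, 3=blue, 4=red, 5=blue, 6=blue, 7=blue, 8=red, 9=green, 10=blue, 11=blue. Each edge has distinct colors on its endpoints.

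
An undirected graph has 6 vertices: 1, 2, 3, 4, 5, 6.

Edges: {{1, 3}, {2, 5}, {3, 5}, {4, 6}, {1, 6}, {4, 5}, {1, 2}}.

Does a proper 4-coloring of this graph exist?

The chromatic number is 3. The cycle 5-4-6-1-3-5 has odd length 5, so it cannot be 2-colored; at least 3 colors are needed.
One proper 3-coloring: 1=red, 2=blue, 3=blue, 4=green, 5=red, 6=blue.
Since 4 ≥ 3, a proper 4-coloring certainly exists.

Yes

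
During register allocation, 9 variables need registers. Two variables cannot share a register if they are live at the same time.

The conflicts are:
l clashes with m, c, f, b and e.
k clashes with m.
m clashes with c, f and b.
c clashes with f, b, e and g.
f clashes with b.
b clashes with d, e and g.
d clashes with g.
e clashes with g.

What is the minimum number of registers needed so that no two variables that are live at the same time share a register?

5

l, m, c, f, b all conflict with each other, so at least 5 registers are needed.
A valid assignment using 5 registers: l=3, k=1, m=4, c=2, f=5, b=1, d=2, e=4, g=3. No two conflicting variables share a register.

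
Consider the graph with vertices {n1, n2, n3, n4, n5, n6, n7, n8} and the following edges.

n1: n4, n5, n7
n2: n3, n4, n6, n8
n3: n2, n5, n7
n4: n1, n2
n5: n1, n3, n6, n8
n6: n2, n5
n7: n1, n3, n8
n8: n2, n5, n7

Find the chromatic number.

The cycle n7-n1-n4-n2-n3-n7 has odd length 5, so it cannot be 2-colored; at least 3 colors are needed.
3 colors suffice: color 1 → {n2, n5, n7}; color 2 → {n1, n3, n6, n8}; color 3 → {n4}. Every edge joins two different colors.

3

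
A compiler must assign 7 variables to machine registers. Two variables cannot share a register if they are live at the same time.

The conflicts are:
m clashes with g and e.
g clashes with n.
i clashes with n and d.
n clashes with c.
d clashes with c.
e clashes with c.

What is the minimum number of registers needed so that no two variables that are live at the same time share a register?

The cycle m-g-n-c-e-m has odd length 5, so it cannot be 2-colored; at least 3 registers are needed.
3 registers suffice: register 1 → {n, d, e}; register 2 → {g, i, c}; register 3 → {m}. No two conflicting variables share a register.

3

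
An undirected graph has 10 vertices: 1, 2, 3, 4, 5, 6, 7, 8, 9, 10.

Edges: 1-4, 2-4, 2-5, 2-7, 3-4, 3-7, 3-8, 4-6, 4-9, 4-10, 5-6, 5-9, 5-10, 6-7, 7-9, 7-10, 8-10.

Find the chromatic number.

8 and 10 are adjacent, so at least 2 colors are needed.
2 colors suffice: 1=blue, 2=blue, 3=blue, 4=red, 5=red, 6=blue, 7=red, 8=red, 9=blue, 10=blue. Each edge has distinct colors on its endpoints.

2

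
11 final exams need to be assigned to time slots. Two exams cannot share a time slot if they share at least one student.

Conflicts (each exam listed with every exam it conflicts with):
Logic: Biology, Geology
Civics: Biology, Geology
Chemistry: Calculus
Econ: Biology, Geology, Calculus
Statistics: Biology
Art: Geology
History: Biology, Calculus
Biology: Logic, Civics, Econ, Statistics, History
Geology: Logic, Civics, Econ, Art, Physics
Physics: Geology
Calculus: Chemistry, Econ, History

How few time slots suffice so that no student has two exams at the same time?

Logic and Geology conflict, so at least 2 time slots are needed.
2 time slots suffice: time slot 1 → {Biology, Geology, Calculus}; time slot 2 → {Logic, Civics, Chemistry, Econ, Statistics, Art, History, Physics}. No two conflicting exams share a time slot.

2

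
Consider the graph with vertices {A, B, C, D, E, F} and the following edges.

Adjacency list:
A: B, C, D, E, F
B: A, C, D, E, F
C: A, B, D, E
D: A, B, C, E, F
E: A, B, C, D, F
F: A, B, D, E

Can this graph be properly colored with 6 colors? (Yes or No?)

Yes

The chromatic number is 5. A, B, D, E, F are pairwise adjacent (a clique of size 5), so at least 5 colors are needed.
5 colors suffice: color 1 → {A}; color 2 → {E}; color 3 → {B}; color 4 → {D}; color 5 → {C, F}.
Since 6 ≥ 5, a proper 6-coloring certainly exists.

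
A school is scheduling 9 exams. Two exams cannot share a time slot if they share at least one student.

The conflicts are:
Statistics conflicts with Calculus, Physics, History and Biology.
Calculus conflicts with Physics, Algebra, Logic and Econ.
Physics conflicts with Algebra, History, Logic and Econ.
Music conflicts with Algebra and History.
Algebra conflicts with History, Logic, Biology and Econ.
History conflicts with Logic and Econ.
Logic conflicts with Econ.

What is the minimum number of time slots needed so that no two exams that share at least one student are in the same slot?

Calculus, Physics, Algebra, Logic, Econ pairwise conflict, so at least 5 time slots are needed.
Using 5 time slots: Statistics=1, Calculus=3, Physics=2, Music=2, Algebra=1, History=3, Logic=5, Biology=2, Econ=4. Every pair that conflicts lands in different time slots.

5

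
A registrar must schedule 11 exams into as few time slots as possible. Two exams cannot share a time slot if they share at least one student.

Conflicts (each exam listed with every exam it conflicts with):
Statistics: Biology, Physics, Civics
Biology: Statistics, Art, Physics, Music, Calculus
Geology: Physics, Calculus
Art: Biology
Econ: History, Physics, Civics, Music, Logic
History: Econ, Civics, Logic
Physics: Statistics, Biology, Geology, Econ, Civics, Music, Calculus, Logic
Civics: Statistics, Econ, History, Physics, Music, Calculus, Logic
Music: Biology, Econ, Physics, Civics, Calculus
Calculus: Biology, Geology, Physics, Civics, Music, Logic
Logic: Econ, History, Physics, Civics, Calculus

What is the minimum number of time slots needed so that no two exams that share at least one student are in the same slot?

Biology, Physics, Music, Calculus all conflict with each other, so at least 4 time slots are needed.
4 time slots suffice: time slot 1 → {Art, History, Physics}; time slot 2 → {Biology, Geology, Civics}; time slot 3 → {Statistics, Econ, Calculus}; time slot 4 → {Music, Logic}. Every pair that conflicts lands in different time slots.

4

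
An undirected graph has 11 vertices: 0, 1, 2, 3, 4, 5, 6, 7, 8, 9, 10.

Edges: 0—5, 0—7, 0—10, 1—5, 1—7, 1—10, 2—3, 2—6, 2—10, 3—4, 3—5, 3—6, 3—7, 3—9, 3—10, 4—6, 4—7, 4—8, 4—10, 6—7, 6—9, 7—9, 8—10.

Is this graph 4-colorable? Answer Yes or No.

Yes

The chromatic number is 4. 3, 6, 7, 9 are pairwise adjacent (a clique of size 4), so at least 4 colors are needed.
4 colors suffice: color a → {0, 1, 3, 8}; color b → {5, 7, 10}; color c → {6}; color d → {2, 4, 9}.
That is already a proper 4-coloring.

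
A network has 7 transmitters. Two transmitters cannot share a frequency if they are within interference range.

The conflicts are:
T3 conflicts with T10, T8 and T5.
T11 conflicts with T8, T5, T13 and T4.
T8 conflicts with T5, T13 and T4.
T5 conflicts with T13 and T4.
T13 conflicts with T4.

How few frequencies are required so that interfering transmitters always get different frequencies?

5

T11, T8, T5, T13, T4 are mutually in conflict, so at least 5 frequencies are needed.
5 frequencies suffice: T3=3, T10=1, T11=3, T8=2, T5=1, T13=5, T4=4. Every pair that conflicts lands in different frequencies.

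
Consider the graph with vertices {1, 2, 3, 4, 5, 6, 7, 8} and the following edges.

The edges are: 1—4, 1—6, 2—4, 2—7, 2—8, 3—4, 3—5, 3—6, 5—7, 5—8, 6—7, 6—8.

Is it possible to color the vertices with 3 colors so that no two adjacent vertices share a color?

Yes

The chromatic number is 3. The cycle 6-1-4-2-8-6 has odd length 5, so it cannot be 2-colored; at least 3 colors are needed.
One proper 3-coloring: 1=b, 2=c, 3=b, 4=a, 5=a, 6=a, 7=b, 8=b.
That is already a proper 3-coloring.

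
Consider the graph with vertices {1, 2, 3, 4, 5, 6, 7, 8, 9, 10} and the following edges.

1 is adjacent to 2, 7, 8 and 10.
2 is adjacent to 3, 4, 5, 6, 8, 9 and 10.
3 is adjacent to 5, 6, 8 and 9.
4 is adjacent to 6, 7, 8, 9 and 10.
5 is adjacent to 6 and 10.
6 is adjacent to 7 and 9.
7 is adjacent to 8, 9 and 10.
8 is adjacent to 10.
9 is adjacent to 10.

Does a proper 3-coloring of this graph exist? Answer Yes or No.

No

4, 6, 7, 9 form a clique, so at least 4 colors are needed.
So 3 colors are not enough.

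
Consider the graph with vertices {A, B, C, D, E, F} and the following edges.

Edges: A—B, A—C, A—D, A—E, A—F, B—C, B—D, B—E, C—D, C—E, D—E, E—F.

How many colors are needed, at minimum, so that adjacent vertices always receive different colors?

5

A, B, C, D, E are pairwise adjacent (a clique of size 5), so at least 5 colors are needed.
5 colors suffice: color red → {E}; color blue → {A}; color green → {D, F}; color yellow → {C}; color purple → {B}. Each edge has distinct colors on its endpoints.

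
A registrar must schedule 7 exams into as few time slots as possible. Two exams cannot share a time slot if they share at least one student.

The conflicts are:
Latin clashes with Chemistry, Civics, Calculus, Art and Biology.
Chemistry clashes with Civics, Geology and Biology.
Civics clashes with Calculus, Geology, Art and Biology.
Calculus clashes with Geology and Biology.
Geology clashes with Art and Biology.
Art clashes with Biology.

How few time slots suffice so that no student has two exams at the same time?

Civics, Geology, Art, Biology are mutually in conflict, so at least 4 time slots are needed.
4 time slots suffice: time slot 1 → {Civics}; time slot 2 → {Biology}; time slot 3 → {Latin, Geology}; time slot 4 → {Chemistry, Calculus, Art}. Each listed conflict is separated.

4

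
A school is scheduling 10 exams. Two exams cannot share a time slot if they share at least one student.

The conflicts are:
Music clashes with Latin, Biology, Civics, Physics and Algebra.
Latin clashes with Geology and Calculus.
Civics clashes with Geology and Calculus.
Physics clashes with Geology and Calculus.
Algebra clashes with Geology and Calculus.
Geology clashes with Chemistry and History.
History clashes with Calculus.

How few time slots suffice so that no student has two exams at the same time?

Algebra and Geology conflict, so at least 2 time slots are needed.
2 time slots suffice: time slot 1 → {Music, Geology, Calculus}; time slot 2 → {Latin, Biology, Civics, Physics, Algebra, Chemistry, History}. No two conflicting exams share a time slot.

2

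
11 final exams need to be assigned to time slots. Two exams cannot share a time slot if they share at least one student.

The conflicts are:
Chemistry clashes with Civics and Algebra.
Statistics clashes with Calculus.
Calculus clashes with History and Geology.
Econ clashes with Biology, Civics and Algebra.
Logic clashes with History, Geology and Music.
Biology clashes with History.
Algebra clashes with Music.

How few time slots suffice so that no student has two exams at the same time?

2

Chemistry and Civics conflict, so at least 2 time slots are needed.
2 time slots suffice: time slot 1 → {Calculus, Logic, Biology, Civics, Algebra}; time slot 2 → {Chemistry, Statistics, Econ, History, Geology, Music}. Each listed conflict is separated.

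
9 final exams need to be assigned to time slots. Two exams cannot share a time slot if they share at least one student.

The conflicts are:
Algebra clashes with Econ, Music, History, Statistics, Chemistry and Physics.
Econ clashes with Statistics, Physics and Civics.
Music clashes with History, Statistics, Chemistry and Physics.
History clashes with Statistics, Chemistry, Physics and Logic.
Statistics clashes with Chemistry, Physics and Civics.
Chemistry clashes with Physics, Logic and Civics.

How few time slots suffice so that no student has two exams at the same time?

6

Algebra, Music, History, Statistics, Chemistry, Physics all conflict with each other, so at least 6 time slots are needed.
A valid assignment using 6 time slots: Algebra=3, Econ=1, Music=6, History=5, Statistics=2, Chemistry=1, Physics=4, Logic=2, Civics=3. Every pair that conflicts lands in different time slots.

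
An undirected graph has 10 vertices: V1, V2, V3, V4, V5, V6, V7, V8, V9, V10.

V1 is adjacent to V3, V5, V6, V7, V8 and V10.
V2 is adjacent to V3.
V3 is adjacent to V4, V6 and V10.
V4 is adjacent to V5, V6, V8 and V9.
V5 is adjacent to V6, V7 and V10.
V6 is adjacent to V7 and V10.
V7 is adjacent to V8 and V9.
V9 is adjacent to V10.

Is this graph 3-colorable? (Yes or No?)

No

V1, V5, V6, V10 form a clique, so at least 4 colors are needed.
So 3 colors are not enough.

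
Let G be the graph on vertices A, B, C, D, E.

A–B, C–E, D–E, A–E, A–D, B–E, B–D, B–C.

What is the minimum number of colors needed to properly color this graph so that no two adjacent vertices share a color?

4

A, B, D, E are mutually adjacent (a clique of size 4), so at least 4 colors are needed.
One proper 4-coloring: A=4, B=1, C=3, D=3, E=2. No two adjacent vertices share a color.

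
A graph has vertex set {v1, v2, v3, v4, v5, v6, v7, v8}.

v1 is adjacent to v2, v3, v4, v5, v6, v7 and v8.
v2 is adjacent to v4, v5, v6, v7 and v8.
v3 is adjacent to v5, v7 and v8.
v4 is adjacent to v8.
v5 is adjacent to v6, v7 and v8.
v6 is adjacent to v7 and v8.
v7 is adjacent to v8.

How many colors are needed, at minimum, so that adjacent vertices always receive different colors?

6

v1, v2, v5, v6, v7, v8 form a clique, so at least 6 colors are needed.
6 colors suffice: color 1 → {v1}; color 2 → {v8}; color 3 → {v2, v3}; color 4 → {v4, v7}; color 5 → {v5}; color 6 → {v6}. No two adjacent vertices share a color.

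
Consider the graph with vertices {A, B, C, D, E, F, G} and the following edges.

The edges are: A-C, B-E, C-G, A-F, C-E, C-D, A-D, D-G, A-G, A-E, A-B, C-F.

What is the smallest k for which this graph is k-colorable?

A, C, D, G form a clique, so at least 4 colors are needed.
4 colors suffice: A=red, B=blue, C=blue, D=yellow, E=green, F=green, G=green. Every edge joins two different colors.

4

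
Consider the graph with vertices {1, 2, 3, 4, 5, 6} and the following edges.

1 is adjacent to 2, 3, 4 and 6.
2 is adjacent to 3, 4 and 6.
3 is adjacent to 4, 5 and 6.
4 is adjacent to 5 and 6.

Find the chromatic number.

1, 2, 3, 4, 6 form a clique, so at least 5 colors are needed.
5 colors suffice: color a → {4}; color b → {3}; color c → {2, 5}; color d → {1}; color e → {6}. No two adjacent vertices share a color.

5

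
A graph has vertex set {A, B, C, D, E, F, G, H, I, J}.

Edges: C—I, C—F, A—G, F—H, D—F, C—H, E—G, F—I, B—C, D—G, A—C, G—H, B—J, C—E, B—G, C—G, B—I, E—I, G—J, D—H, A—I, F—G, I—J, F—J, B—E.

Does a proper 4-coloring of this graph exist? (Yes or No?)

Yes

The chromatic number is 4. B, C, E, G are mutually adjacent (a clique of size 4), so at least 4 colors are needed.
4 colors suffice: color red → {G, I}; color blue → {C, D, J}; color green → {A, B, F}; color yellow → {E, H}.
That is already a proper 4-coloring.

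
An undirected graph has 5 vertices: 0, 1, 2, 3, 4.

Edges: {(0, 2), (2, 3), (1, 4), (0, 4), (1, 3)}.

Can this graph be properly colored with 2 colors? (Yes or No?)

The cycle 1-3-2-0-4-1 has odd length 5, so it cannot be 2-colored; at least 3 colors are needed.
So 2 colors are not enough.

No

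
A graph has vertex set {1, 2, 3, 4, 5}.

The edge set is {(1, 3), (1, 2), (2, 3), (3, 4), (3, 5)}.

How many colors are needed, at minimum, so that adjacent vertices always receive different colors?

1, 2, 3 are mutually adjacent, so at least 3 colors are needed.
3 colors suffice: color a → {3}; color b → {2, 4, 5}; color c → {1}. Each edge has distinct colors on its endpoints.

3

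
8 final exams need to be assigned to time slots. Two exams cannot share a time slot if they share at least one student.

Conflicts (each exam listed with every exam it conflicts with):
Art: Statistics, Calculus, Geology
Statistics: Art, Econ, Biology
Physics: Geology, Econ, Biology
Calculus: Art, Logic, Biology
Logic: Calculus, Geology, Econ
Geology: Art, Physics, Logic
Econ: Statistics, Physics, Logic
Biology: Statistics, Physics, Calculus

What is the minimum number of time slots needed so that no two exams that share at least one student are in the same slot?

The cycle Econ-Statistics-Biology-Calculus-Logic-Econ has odd length 5, so it cannot be 2-colored; at least 3 time slots are needed.
3 time slots suffice: time slot 1 → {Geology, Econ, Biology}; time slot 2 → {Statistics, Physics, Calculus}; time slot 3 → {Art, Logic}. Each listed conflict is separated.

3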